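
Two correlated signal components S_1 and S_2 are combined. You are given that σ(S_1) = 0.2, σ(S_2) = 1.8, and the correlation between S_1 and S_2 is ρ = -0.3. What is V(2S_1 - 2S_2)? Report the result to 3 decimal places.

13.984

V(S_1) = (0.2)² = 0.04;  V(S_2) = (1.8)² = 3.24
cov(S_1,S_2) = ρ·σ(S_1)·σ(S_2) = -0.3·0.2·1.8 = -0.108
V(2S_1 - 2S_2) = (2)²·V(S_1) + (-2)²·V(S_2) + 2·(2)·(-2)·cov(S_1,S_2)
= 4·0.04 + 4·3.24 + -8·-0.108 = 13.984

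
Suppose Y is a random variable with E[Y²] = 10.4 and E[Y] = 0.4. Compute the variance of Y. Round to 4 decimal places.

Var(Y) = 10.4 − (0.4)² = 10.24

10.2400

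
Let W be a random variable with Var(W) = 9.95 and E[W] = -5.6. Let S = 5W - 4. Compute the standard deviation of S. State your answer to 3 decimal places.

15.772

Var(5W - 4) = (5)²·9.95 = 248.75
SD(S) = √248.75 ≈ 15.772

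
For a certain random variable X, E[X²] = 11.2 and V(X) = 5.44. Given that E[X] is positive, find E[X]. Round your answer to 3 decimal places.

(E[X])² = E[X²] − V(X) = 11.2 − 5.44 = 5.76
E[X] = √5.76 = 2.4

2.400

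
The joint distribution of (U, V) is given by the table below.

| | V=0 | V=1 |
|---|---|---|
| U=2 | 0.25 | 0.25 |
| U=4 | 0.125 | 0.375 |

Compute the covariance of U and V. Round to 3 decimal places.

0.125

E[U] = 3,  E[V] = 0.625
E[UV] = 2
Cov(U,V) = E[UV] − E[U]E[V] = 2 − (3)(0.625) = 0.125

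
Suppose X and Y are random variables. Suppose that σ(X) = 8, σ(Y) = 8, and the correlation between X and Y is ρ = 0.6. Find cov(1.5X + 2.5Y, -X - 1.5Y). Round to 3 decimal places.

Var(X) = (8)² = 64;  Var(Y) = (8)² = 64
cov(X,Y) = ρ·σ(X)·σ(Y) = 0.6·8·8 = 38.4
cov(1.5X + 2.5Y, -X - 1.5Y) = (1.5)(-1)Var(X) + (2.5)(-1.5)Var(Y) + [(1.5)(-1.5) + (2.5)(-1)]cov(X,Y)
= -1.5·64 + -3.75·64 + -4.75·38.4 = -518.4

-518.400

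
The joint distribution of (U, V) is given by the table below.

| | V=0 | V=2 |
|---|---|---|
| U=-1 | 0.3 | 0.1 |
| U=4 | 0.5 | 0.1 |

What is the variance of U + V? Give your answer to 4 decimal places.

E[U] = 2,  E[V] = 0.4,  E[UV] = 0.6
Var(U) = 10 − (2)² = 6;  Var(V) = 0.8 − (0.4)² = 0.64
Cov(U,V) = 0.6 − (2)(0.4) = -0.2
Var(U + V) = (1)²·6 + (1)²·0.64 + 2·(1)·(1)·-0.2 = 6.24

6.2400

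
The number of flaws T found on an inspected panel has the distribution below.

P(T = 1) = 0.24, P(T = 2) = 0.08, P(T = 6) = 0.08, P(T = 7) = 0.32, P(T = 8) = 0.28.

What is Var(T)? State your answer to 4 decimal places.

E[T] = (1)(0.24) + (2)(0.08) + (6)(0.08) + (7)(0.32) + (8)(0.28) = 5.36
E[T²] = (1)²(0.24) + (2)²(0.08) + (6)²(0.08) + (7)²(0.32) + (8)²(0.28) = 37.04
Var(T) = E[T²] − (E[T])² = 37.04 − (5.36)² = 8.3104

8.3104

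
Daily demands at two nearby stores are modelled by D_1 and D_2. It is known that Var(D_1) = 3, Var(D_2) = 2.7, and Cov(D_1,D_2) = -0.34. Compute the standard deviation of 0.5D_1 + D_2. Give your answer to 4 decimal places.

1.7635

Var(0.5D_1 + D_2) = (0.5)²·Var(D_1) + (1)²·Var(D_2) + 2·(0.5)·(1)·Cov(D_1,D_2)
= 0.25·3 + 1·2.7 + 1·-0.34 = 3.11
SD(0.5D_1 + D_2) = √3.11 ≈ 1.7635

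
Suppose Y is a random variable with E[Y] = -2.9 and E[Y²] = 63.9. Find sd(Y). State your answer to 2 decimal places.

V(Y) = 63.9 − (-2.9)² = 55.49
sd(Y) = √55.49 ≈ 7.45

7.45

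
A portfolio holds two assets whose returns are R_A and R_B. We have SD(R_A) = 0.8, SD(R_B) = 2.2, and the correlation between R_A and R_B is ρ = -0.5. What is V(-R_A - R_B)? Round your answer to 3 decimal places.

3.720

V(R_A) = (0.8)² = 0.64;  V(R_B) = (2.2)² = 4.84
Cov(R_A,R_B) = ρ·SD(R_A)·SD(R_B) = -0.5·0.8·2.2 = -0.88
V(-R_A - R_B) = (-1)²·V(R_A) + (-1)²·V(R_B) + 2·(-1)·(-1)·Cov(R_A,R_B)
= 1·0.64 + 1·4.84 + 2·-0.88 = 3.72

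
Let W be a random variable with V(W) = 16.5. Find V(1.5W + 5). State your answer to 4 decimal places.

37.1250

V(1.5W + 5) = (1.5)²·V(W) = 2.25·16.5 = 37.125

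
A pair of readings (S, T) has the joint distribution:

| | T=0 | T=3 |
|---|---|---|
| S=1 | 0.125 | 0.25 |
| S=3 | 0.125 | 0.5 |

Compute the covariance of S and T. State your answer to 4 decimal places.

E[S] = 2.25,  E[T] = 2.25
E[ST] = 5.25
cov(S,T) = E[ST] − E[S]E[T] = 5.25 − (2.25)(2.25) = 0.1875

0.1875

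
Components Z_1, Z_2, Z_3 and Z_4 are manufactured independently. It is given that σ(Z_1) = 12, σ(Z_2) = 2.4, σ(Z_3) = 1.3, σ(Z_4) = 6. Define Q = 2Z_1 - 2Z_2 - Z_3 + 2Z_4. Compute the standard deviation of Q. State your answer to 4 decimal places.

27.2897

V(Z_1) = 144, V(Z_2) = 5.76, V(Z_3) = 1.69, V(Z_4) = 36
By independence, V(Q) = (2)²V(Z_1) + (-2)²V(Z_2) + (-1)²V(Z_3) + (2)²V(Z_4)
= (2)²·144 + (-2)²·5.76 + (-1)²·1.69 + (2)²·36 = 744.73
σ(Q) = √744.73 ≈ 27.2897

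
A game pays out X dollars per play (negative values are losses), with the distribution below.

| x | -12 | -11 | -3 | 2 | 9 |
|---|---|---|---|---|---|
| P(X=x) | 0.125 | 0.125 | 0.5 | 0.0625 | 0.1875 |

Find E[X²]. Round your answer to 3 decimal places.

53.063

E[X²] = (-12)²(0.125) + (-11)²(0.125) + (-3)²(0.5) + (2)²(0.0625) + (9)²(0.1875) = 53.0625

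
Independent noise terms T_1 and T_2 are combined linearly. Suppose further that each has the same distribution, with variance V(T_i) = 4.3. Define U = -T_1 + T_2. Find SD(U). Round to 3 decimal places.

2.933

By independence, V(U) = (-1)²V(T_1) + (1)²V(T_2)
= (-1)²·4.3 + (1)²·4.3 = 8.6
SD(U) = √8.6 ≈ 2.933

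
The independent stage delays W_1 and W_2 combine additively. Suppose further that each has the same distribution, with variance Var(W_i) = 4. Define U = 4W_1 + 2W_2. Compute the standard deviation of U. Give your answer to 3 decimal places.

By independence, Var(U) = (4)²Var(W_1) + (2)²Var(W_2)
= (4)²·4 + (2)²·4 = 80
sd(U) = √80 ≈ 8.944

8.944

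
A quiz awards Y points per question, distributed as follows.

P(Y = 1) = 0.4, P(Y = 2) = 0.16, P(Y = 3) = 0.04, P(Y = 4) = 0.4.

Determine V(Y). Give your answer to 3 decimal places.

1.846

E[Y] = (1)(0.4) + (2)(0.16) + (3)(0.04) + (4)(0.4) = 2.44
E[Y²] = (1)²(0.4) + (2)²(0.16) + (3)²(0.04) + (4)²(0.4) = 7.8
V(Y) = E[Y²] − (E[Y])² = 7.8 − (2.44)² = 1.8464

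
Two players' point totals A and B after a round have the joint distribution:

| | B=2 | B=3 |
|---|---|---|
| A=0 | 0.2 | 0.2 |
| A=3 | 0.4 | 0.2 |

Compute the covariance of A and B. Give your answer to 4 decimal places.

-0.1200

E[A] = 1.8,  E[B] = 2.4
E[AB] = 4.2
cov(A,B) = E[AB] − E[A]E[B] = 4.2 − (1.8)(2.4) = -0.12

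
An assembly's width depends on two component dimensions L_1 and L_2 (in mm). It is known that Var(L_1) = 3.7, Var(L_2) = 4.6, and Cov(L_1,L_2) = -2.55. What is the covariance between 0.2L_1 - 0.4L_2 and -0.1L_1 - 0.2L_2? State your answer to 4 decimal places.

Cov(0.2L_1 - 0.4L_2, -0.1L_1 - 0.2L_2) = (0.2)(-0.1)Var(L_1) + (-0.4)(-0.2)Var(L_2) + [(0.2)(-0.2) + (-0.4)(-0.1)]Cov(L_1,L_2)
= -0.02·3.7 + 0.08·4.6 + 0·-2.55 = 0.294

0.2940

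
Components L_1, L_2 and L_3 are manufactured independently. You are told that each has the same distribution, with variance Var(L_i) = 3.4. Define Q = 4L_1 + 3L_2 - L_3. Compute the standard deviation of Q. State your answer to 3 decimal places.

9.402

By independence, Var(Q) = (4)²Var(L_1) + (3)²Var(L_2) + (-1)²Var(L_3)
= (4)²·3.4 + (3)²·3.4 + (-1)²·3.4 = 88.4
σ(Q) = √88.4 ≈ 9.402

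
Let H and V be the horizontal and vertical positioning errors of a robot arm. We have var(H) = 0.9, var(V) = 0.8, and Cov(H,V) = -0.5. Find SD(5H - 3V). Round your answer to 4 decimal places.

var(5H - 3V) = (5)²·var(H) + (-3)²·var(V) + 2·(5)·(-3)·Cov(H,V)
= 25·0.9 + 9·0.8 + -30·-0.5 = 44.7
SD(5H - 3V) = √44.7 ≈ 6.6858

6.6858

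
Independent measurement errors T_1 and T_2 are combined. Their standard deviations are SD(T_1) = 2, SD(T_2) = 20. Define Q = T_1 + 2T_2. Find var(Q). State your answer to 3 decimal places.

var(T_1) = 4, var(T_2) = 400
By independence, var(Q) = (1)²var(T_1) + (2)²var(T_2)
= (1)²·4 + (2)²·400 = 1604

1604.000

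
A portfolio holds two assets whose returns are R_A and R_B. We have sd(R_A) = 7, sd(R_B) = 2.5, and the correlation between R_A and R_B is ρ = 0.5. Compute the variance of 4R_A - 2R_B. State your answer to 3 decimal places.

Var(R_A) = (7)² = 49;  Var(R_B) = (2.5)² = 6.25
Cov(R_A,R_B) = ρ·sd(R_A)·sd(R_B) = 0.5·7·2.5 = 8.75
Var(4R_A - 2R_B) = (4)²·Var(R_A) + (-2)²·Var(R_B) + 2·(4)·(-2)·Cov(R_A,R_B)
= 16·49 + 4·6.25 + -16·8.75 = 669

669.000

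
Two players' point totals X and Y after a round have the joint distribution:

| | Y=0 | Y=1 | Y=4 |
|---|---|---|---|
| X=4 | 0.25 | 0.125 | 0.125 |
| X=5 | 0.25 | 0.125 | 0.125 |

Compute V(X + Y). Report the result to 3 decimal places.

E[X] = 4.5,  E[Y] = 1.25,  E[XY] = 5.625
V(X) = 20.5 − (4.5)² = 0.25;  V(Y) = 4.25 − (1.25)² = 2.6875
cov(X,Y) = 5.625 − (4.5)(1.25) = 0
V(X + Y) = (1)²·0.25 + (1)²·2.6875 + 2·(1)·(1)·0 = 2.9375

2.938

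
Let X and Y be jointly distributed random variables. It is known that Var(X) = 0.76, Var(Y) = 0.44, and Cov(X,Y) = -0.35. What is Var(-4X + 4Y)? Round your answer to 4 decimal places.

Var(-4X + 4Y) = (-4)²·Var(X) + (4)²·Var(Y) + 2·(-4)·(4)·Cov(X,Y)
= 16·0.76 + 16·0.44 + -32·-0.35 = 30.4

30.4000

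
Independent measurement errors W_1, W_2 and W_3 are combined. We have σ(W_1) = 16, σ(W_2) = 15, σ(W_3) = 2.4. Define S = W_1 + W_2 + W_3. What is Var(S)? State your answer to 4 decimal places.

486.7600

Var(W_1) = 256, Var(W_2) = 225, Var(W_3) = 5.76
By independence, Var(S) = (1)²Var(W_1) + (1)²Var(W_2) + (1)²Var(W_3)
= (1)²·256 + (1)²·225 + (1)²·5.76 = 486.76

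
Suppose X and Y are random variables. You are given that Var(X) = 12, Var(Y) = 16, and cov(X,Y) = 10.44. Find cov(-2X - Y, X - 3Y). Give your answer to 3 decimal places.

cov(-2X - Y, X - 3Y) = (-2)(1)Var(X) + (-1)(-3)Var(Y) + [(-2)(-3) + (-1)(1)]cov(X,Y)
= -2·12 + 3·16 + 5·10.44 = 76.2

76.200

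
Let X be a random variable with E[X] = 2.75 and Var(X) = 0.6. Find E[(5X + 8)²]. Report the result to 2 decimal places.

488.06

E[5X + 8] = 5·2.75 + 8 = 21.75
Var(5X + 8) = (5)²·0.6 = 15
E[(5X + 8)²] = Var((5X + 8)) + (E[(5X + 8)])² = 15 + (21.75)² = 488.0625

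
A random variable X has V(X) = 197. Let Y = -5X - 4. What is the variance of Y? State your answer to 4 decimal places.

V(-5X - 4) = (-5)²·V(X) = 25·197 = 4925

4925.0000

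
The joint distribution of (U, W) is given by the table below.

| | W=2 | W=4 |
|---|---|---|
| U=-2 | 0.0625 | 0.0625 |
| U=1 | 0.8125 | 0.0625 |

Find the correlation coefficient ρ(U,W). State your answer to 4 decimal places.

E[U] = 0.625,  E[W] = 2.25
E[UW] = 1.125
cov(U,W) = E[UW] − E[U]E[W] = 1.125 − (0.625)(2.25) = -0.28125
var(U) = 0.984375,  var(W) = 0.4375
ρ = -0.28125 / √(0.984375·0.4375) ≈ -0.4286

-0.4286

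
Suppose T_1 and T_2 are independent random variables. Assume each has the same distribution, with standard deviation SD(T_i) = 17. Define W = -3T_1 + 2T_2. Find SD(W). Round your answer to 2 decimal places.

61.29

Var(T_i) = (17)² = 289
By independence, Var(W) = (-3)²Var(T_1) + (2)²Var(T_2)
= (-3)²·289 + (2)²·289 = 3757
SD(W) = √3757 ≈ 61.29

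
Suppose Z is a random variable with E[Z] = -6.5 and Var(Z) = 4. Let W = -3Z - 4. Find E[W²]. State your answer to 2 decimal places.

E[-3Z - 4] = -3·-6.5 − 4 = 15.5
Var(-3Z - 4) = (-3)²·4 = 36
E[W²] = Var(W) + (E[W])² = 36 + (15.5)² = 276.25

276.25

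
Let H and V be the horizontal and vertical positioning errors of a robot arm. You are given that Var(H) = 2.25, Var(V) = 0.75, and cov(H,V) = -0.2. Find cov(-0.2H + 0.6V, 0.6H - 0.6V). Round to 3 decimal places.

cov(-0.2H + 0.6V, 0.6H - 0.6V) = (-0.2)(0.6)Var(H) + (0.6)(-0.6)Var(V) + [(-0.2)(-0.6) + (0.6)(0.6)]cov(H,V)
= -0.12·2.25 + -0.36·0.75 + 0.48·-0.2 = -0.636

-0.636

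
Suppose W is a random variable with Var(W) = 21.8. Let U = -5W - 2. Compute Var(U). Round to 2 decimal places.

545.00

Var(-5W - 2) = (-5)²·Var(W) = 25·21.8 = 545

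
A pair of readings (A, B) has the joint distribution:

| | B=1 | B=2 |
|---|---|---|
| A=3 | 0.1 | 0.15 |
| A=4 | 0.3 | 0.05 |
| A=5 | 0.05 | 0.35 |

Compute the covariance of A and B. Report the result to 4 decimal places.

E[A] = 4.15,  E[B] = 1.55
E[AB] = 6.55
Cov(A,B) = E[AB] − E[A]E[B] = 6.55 − (4.15)(1.55) = 0.1175

0.1175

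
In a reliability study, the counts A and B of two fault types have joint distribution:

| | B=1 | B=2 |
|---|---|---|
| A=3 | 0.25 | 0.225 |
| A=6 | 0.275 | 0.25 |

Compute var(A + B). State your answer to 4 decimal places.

E[A] = 4.575,  E[B] = 1.475,  E[AB] = 6.75
var(A) = 23.175 − (4.575)² = 2.244375;  var(B) = 2.425 − (1.475)² = 0.249375
cov(A,B) = 6.75 − (4.575)(1.475) = 0.001875
var(A + B) = (1)²·2.244375 + (1)²·0.249375 + 2·(1)·(1)·0.001875 = 2.4975

2.4975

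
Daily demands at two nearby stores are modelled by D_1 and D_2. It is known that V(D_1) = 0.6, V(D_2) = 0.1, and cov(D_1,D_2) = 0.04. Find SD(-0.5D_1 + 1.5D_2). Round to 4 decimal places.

V(-0.5D_1 + 1.5D_2) = (-0.5)²·V(D_1) + (1.5)²·V(D_2) + 2·(-0.5)·(1.5)·cov(D_1,D_2)
= 0.25·0.6 + 2.25·0.1 + -1.5·0.04 = 0.315
SD(-0.5D_1 + 1.5D_2) = √0.315 ≈ 0.5612

0.5612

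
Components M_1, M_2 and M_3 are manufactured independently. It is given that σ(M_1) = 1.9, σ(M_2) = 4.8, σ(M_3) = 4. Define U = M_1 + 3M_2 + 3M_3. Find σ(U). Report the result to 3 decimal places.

18.841

var(M_1) = 3.61, var(M_2) = 23.04, var(M_3) = 16
By independence, var(U) = (1)²var(M_1) + (3)²var(M_2) + (3)²var(M_3)
= (1)²·3.61 + (3)²·23.04 + (3)²·16 = 354.97
σ(U) = √354.97 ≈ 18.841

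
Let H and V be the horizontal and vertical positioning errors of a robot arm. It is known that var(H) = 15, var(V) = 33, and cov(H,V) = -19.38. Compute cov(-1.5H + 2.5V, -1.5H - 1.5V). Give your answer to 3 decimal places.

cov(-1.5H + 2.5V, -1.5H - 1.5V) = (-1.5)(-1.5)var(H) + (2.5)(-1.5)var(V) + [(-1.5)(-1.5) + (2.5)(-1.5)]cov(H,V)
= 2.25·15 + -3.75·33 + -1.5·-19.38 = -60.93

-60.930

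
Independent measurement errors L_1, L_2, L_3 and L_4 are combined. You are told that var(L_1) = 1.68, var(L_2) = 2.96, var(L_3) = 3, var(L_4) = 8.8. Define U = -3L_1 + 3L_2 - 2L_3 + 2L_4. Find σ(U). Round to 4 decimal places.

9.4319

By independence, var(U) = (-3)²var(L_1) + (3)²var(L_2) + (-2)²var(L_3) + (2)²var(L_4)
= (-3)²·1.68 + (3)²·2.96 + (-2)²·3 + (2)²·8.8 = 88.96
σ(U) = √88.96 ≈ 9.4319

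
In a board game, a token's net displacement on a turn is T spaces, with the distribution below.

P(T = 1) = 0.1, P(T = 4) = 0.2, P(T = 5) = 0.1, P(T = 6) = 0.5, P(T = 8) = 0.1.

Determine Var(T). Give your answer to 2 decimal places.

E[T] = (1)(0.1) + (4)(0.2) + (5)(0.1) + (6)(0.5) + (8)(0.1) = 5.2
E[T²] = (1)²(0.1) + (4)²(0.2) + (5)²(0.1) + (6)²(0.5) + (8)²(0.1) = 30.2
Var(T) = E[T²] − (E[T])² = 30.2 − (5.2)² = 3.16

3.16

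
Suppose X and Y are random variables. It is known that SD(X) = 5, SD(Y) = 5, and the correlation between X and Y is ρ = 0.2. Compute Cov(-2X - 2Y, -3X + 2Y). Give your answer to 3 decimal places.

Var(X) = (5)² = 25;  Var(Y) = (5)² = 25
Cov(X,Y) = ρ·SD(X)·SD(Y) = 0.2·5·5 = 5
Cov(-2X - 2Y, -3X + 2Y) = (-2)(-3)Var(X) + (-2)(2)Var(Y) + [(-2)(2) + (-2)(-3)]Cov(X,Y)
= 6·25 + -4·25 + 2·5 = 60

60.000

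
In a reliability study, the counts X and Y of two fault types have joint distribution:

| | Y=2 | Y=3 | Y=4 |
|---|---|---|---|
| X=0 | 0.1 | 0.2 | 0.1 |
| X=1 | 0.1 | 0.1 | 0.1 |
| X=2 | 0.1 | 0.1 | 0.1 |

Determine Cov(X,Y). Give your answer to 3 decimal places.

E[X] = 0.9,  E[Y] = 3
E[XY] = 2.7
Cov(X,Y) = E[XY] − E[X]E[Y] = 2.7 − (0.9)(3) = 0

0.000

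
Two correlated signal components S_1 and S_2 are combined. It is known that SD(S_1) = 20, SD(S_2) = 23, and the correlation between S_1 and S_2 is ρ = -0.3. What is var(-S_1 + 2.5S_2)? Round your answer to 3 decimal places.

var(S_1) = (20)² = 400;  var(S_2) = (23)² = 529
Cov(S_1,S_2) = ρ·SD(S_1)·SD(S_2) = -0.3·20·23 = -138
var(-S_1 + 2.5S_2) = (-1)²·var(S_1) + (2.5)²·var(S_2) + 2·(-1)·(2.5)·Cov(S_1,S_2)
= 1·400 + 6.25·529 + -5·-138 = 4396.25

4396.250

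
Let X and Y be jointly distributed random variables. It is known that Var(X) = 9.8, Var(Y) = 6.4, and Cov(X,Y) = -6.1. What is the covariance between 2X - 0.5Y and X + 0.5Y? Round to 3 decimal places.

14.950

Cov(2X - 0.5Y, X + 0.5Y) = (2)(1)Var(X) + (-0.5)(0.5)Var(Y) + [(2)(0.5) + (-0.5)(1)]Cov(X,Y)
= 2·9.8 + -0.25·6.4 + 0.5·-6.1 = 14.95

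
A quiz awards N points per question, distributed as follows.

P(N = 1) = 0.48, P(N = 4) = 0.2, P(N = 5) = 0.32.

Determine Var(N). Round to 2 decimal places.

3.39

E[N] = (1)(0.48) + (4)(0.2) + (5)(0.32) = 2.88
E[N²] = (1)²(0.48) + (4)²(0.2) + (5)²(0.32) = 11.68
Var(N) = E[N²] − (E[N])² = 11.68 − (2.88)² = 3.3856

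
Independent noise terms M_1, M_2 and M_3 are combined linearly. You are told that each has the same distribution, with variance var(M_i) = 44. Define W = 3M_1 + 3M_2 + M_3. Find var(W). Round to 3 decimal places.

By independence, var(W) = (3)²var(M_1) + (3)²var(M_2) + (1)²var(M_3)
= (3)²·44 + (3)²·44 + (1)²·44 = 836

836.000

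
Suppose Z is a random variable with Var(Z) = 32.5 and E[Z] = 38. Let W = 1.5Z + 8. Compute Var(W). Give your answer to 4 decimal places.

73.1250

Var(1.5Z + 8) = (1.5)²·Var(Z) = 2.25·32.5 = 73.125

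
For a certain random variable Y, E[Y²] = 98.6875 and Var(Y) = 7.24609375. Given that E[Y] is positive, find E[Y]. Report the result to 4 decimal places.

9.5625

(E[Y])² = E[Y²] − Var(Y) = 98.6875 − 7.24609375 = 91.44140625
E[Y] = √91.44140625 = 9.5625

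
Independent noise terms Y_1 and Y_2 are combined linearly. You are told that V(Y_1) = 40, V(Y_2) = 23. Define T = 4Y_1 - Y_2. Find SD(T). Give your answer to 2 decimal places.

By independence, V(T) = (4)²V(Y_1) + (-1)²V(Y_2)
= (4)²·40 + (-1)²·23 = 663
SD(T) = √663 ≈ 25.75

25.75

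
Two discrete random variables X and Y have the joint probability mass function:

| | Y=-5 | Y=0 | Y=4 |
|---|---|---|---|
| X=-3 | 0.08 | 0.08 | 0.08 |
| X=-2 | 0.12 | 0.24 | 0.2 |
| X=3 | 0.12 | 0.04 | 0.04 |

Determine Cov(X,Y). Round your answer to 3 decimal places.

-1.877

E[X] = -1.24,  E[Y] = -0.32
E[XY] = -1.48
Cov(X,Y) = E[XY] − E[X]E[Y] = -1.48 − (-1.24)(-0.32) = -1.8768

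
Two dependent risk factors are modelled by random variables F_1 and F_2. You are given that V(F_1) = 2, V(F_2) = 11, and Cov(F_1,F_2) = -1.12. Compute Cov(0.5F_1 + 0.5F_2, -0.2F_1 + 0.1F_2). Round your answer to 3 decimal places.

0.406

Cov(0.5F_1 + 0.5F_2, -0.2F_1 + 0.1F_2) = (0.5)(-0.2)V(F_1) + (0.5)(0.1)V(F_2) + [(0.5)(0.1) + (0.5)(-0.2)]Cov(F_1,F_2)
= -0.1·2 + 0.05·11 + -0.05·-1.12 = 0.406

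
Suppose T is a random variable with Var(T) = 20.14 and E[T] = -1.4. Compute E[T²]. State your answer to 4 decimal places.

E[T²] = Var(T) + (E[T])² = 20.14 + (-1.4)² = 22.1

22.1000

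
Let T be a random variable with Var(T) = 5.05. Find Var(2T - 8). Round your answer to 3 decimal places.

20.200

Var(2T - 8) = (2)²·Var(T) = 4·5.05 = 20.2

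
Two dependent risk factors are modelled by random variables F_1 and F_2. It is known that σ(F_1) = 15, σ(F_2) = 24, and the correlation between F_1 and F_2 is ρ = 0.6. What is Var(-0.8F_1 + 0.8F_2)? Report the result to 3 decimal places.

Var(F_1) = (15)² = 225;  Var(F_2) = (24)² = 576
Cov(F_1,F_2) = ρ·σ(F_1)·σ(F_2) = 0.6·15·24 = 216
Var(-0.8F_1 + 0.8F_2) = (-0.8)²·Var(F_1) + (0.8)²·Var(F_2) + 2·(-0.8)·(0.8)·Cov(F_1,F_2)
= 0.64·225 + 0.64·576 + -1.28·216 = 236.16

236.160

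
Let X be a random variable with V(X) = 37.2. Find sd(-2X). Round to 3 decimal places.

12.198

V(-2X) = (-2)²·37.2 = 148.8
sd(-2X) = √148.8 ≈ 12.198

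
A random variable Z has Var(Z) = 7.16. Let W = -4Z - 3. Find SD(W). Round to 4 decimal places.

Var(-4Z - 3) = (-4)²·7.16 = 114.56
SD(W) = √114.56 ≈ 10.7033

10.7033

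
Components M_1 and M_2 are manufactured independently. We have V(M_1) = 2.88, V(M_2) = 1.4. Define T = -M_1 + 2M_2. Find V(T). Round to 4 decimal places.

By independence, V(T) = (-1)²V(M_1) + (2)²V(M_2)
= (-1)²·2.88 + (2)²·1.4 = 8.48

8.4800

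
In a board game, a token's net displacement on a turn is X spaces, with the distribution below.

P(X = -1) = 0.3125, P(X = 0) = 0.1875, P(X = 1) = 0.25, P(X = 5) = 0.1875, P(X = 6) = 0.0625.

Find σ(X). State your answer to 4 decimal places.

2.4367

E[X] = (-1)(0.3125) + (0)(0.1875) + (1)(0.25) + (5)(0.1875) + (6)(0.0625) = 1.25
E[X²] = (-1)²(0.3125) + (0)²(0.1875) + (1)²(0.25) + (5)²(0.1875) + (6)²(0.0625) = 7.5
var(X) = E[X²] − (E[X])² = 7.5 − (1.25)² = 5.9375
σ(X) = √5.9375 ≈ 2.4367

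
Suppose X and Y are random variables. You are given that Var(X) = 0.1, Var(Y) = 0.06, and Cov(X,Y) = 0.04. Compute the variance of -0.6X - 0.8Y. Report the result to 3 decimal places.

0.113

Var(-0.6X - 0.8Y) = (-0.6)²·Var(X) + (-0.8)²·Var(Y) + 2·(-0.6)·(-0.8)·Cov(X,Y)
= 0.36·0.1 + 0.64·0.06 + 0.96·0.04 = 0.1128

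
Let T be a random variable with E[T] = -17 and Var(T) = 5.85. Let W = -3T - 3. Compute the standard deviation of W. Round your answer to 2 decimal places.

Var(-3T - 3) = (-3)²·5.85 = 52.65
sd(W) = √52.65 ≈ 7.26

7.26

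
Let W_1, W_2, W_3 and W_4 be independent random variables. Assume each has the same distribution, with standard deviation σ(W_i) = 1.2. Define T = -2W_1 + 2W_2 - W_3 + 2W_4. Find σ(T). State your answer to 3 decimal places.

Var(W_i) = (1.2)² = 1.44
By independence, Var(T) = (-2)²Var(W_1) + (2)²Var(W_2) + (-1)²Var(W_3) + (2)²Var(W_4)
= (-2)²·1.44 + (2)²·1.44 + (-1)²·1.44 + (2)²·1.44 = 18.72
σ(T) = √18.72 ≈ 4.327

4.327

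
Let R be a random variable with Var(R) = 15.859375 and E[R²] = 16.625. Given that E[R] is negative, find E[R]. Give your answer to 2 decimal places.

-0.88

(E[R])² = E[R²] − Var(R) = 16.625 − 15.859375 = 0.765625
E[R] = −√0.765625 = -0.875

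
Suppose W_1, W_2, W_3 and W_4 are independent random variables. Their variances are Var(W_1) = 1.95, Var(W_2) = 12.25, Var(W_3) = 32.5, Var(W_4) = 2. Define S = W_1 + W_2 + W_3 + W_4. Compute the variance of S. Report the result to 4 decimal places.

48.7000

By independence, Var(S) = (1)²Var(W_1) + (1)²Var(W_2) + (1)²Var(W_3) + (1)²Var(W_4)
= (1)²·1.95 + (1)²·12.25 + (1)²·32.5 + (1)²·2 = 48.7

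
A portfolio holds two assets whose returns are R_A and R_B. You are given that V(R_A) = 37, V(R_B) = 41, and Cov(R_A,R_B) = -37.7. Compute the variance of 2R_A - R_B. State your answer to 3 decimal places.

V(2R_A - R_B) = (2)²·V(R_A) + (-1)²·V(R_B) + 2·(2)·(-1)·Cov(R_A,R_B)
= 4·37 + 1·41 + -4·-37.7 = 339.8

339.800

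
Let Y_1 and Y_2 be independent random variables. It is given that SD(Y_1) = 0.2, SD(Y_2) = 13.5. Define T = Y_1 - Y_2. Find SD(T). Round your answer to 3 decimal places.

13.501

V(Y_1) = 0.04, V(Y_2) = 182.25
By independence, V(T) = (1)²V(Y_1) + (-1)²V(Y_2)
= (1)²·0.04 + (-1)²·182.25 = 182.29
SD(T) = √182.29 ≈ 13.501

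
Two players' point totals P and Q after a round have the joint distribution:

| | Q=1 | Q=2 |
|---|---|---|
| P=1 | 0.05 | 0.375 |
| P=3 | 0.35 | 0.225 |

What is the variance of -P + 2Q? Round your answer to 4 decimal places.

2.8975

E[P] = 2.15,  E[Q] = 1.6,  E[PQ] = 3.2
V(P) = 5.6 − (2.15)² = 0.9775;  V(Q) = 2.8 − (1.6)² = 0.24
Cov(P,Q) = 3.2 − (2.15)(1.6) = -0.24
V(-P + 2Q) = (-1)²·0.9775 + (2)²·0.24 + 2·(-1)·(2)·-0.24 = 2.8975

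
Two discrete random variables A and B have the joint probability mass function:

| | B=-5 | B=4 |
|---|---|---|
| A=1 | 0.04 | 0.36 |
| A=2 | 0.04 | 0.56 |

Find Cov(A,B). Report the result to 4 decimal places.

E[A] = 1.6,  E[B] = 3.28
E[AB] = 5.32
Cov(A,B) = E[AB] − E[A]E[B] = 5.32 − (1.6)(3.28) = 0.072

0.0720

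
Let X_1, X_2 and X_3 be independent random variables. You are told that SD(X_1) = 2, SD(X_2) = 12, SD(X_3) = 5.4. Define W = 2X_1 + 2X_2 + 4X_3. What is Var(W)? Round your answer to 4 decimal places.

Var(X_1) = 4, Var(X_2) = 144, Var(X_3) = 29.16
By independence, Var(W) = (2)²Var(X_1) + (2)²Var(X_2) + (4)²Var(X_3)
= (2)²·4 + (2)²·144 + (4)²·29.16 = 1058.56

1058.5600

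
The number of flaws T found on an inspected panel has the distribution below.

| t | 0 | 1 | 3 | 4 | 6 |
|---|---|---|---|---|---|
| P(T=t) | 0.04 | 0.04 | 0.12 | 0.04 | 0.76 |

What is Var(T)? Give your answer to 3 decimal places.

E[T] = (0)(0.04) + (1)(0.04) + (3)(0.12) + (4)(0.04) + (6)(0.76) = 5.12
E[T²] = (0)²(0.04) + (1)²(0.04) + (3)²(0.12) + (4)²(0.04) + (6)²(0.76) = 29.12
Var(T) = E[T²] − (E[T])² = 29.12 − (5.12)² = 2.9056

2.906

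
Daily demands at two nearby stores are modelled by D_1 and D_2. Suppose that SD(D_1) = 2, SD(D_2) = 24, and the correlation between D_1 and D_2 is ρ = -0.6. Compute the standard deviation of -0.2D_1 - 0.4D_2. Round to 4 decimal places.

9.3655

var(D_1) = (2)² = 4;  var(D_2) = (24)² = 576
Cov(D_1,D_2) = ρ·SD(D_1)·SD(D_2) = -0.6·2·24 = -28.8
var(-0.2D_1 - 0.4D_2) = (-0.2)²·var(D_1) + (-0.4)²·var(D_2) + 2·(-0.2)·(-0.4)·Cov(D_1,D_2)
= 0.04·4 + 0.16·576 + 0.16·-28.8 = 87.712
SD(-0.2D_1 - 0.4D_2) = √87.712 ≈ 9.3655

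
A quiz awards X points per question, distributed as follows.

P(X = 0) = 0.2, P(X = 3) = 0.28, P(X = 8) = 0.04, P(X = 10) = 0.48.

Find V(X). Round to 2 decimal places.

E[X] = (0)(0.2) + (3)(0.28) + (8)(0.04) + (10)(0.48) = 5.96
E[X²] = (0)²(0.2) + (3)²(0.28) + (8)²(0.04) + (10)²(0.48) = 53.08
V(X) = E[X²] − (E[X])² = 53.08 − (5.96)² = 17.5584

17.56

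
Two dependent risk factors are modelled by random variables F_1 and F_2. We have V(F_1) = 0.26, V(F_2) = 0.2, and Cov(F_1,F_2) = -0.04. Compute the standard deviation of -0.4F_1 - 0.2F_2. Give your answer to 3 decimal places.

0.208

V(-0.4F_1 - 0.2F_2) = (-0.4)²·V(F_1) + (-0.2)²·V(F_2) + 2·(-0.4)·(-0.2)·Cov(F_1,F_2)
= 0.16·0.26 + 0.04·0.2 + 0.16·-0.04 = 0.0432
SD(-0.4F_1 - 0.2F_2) = √0.0432 ≈ 0.208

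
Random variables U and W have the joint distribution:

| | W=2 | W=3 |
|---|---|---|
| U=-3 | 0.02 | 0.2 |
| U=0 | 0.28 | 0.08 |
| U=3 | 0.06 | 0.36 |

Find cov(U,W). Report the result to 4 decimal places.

E[U] = 0.6,  E[W] = 2.64
E[UW] = 1.68
cov(U,W) = E[UW] − E[U]E[W] = 1.68 − (0.6)(2.64) = 0.096

0.0960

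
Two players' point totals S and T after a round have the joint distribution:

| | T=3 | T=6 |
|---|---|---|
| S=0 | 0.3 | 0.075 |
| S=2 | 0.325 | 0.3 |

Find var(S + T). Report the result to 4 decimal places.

E[S] = 1.25,  E[T] = 4.125,  E[ST] = 5.55
var(S) = 2.5 − (1.25)² = 0.9375;  var(T) = 19.125 − (4.125)² = 2.109375
Cov(S,T) = 5.55 − (1.25)(4.125) = 0.39375
var(S + T) = (1)²·0.9375 + (1)²·2.109375 + 2·(1)·(1)·0.39375 = 3.834375

3.8344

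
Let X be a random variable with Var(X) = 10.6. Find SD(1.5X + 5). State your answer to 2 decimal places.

Var(1.5X + 5) = (1.5)²·10.6 = 23.85
SD(1.5X + 5) = √23.85 ≈ 4.88

4.88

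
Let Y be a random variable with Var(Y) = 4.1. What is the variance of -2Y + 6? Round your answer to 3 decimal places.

Var(-2Y + 6) = (-2)²·Var(Y) = 4·4.1 = 16.4

16.400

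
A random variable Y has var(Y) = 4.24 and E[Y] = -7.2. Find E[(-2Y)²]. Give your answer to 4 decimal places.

224.3200

E[-2Y] = -2·-7.2 = 14.4
var(-2Y) = (-2)²·4.24 = 16.96
E[(-2Y)²] = var((-2Y)) + (E[(-2Y)])² = 16.96 + (14.4)² = 224.32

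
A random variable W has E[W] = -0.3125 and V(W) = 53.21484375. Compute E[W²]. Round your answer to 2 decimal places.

53.31

E[W²] = V(W) + (E[W])² = 53.21484375 + (-0.3125)² = 53.3125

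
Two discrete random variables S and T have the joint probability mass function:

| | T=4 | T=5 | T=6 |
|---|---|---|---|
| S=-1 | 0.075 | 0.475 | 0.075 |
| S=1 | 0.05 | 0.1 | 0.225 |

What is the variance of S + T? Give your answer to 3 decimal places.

E[S] = -0.25,  E[T] = 5.175,  E[ST] = -1.075
Var(S) = 1 − (-0.25)² = 0.9375;  Var(T) = 27.175 − (5.175)² = 0.394375
Cov(S,T) = -1.075 − (-0.25)(5.175) = 0.21875
Var(S + T) = (1)²·0.9375 + (1)²·0.394375 + 2·(1)·(1)·0.21875 = 1.769375

1.769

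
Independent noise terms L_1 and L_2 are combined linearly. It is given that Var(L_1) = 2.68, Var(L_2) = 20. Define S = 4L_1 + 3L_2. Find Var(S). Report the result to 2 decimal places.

By independence, Var(S) = (4)²Var(L_1) + (3)²Var(L_2)
= (4)²·2.68 + (3)²·20 = 222.88

222.88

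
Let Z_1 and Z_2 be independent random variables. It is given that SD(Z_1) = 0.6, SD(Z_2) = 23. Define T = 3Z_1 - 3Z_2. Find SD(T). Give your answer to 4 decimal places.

69.0235

Var(Z_1) = 0.36, Var(Z_2) = 529
By independence, Var(T) = (3)²Var(Z_1) + (-3)²Var(Z_2)
= (3)²·0.36 + (-3)²·529 = 4764.24
SD(T) = √4764.24 ≈ 69.0235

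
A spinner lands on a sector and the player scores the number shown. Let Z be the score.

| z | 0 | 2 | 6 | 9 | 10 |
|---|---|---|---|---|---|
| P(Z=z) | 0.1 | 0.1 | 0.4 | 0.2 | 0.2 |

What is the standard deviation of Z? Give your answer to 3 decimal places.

E[Z] = (0)(0.1) + (2)(0.1) + (6)(0.4) + (9)(0.2) + (10)(0.2) = 6.4
E[Z²] = (0)²(0.1) + (2)²(0.1) + (6)²(0.4) + (9)²(0.2) + (10)²(0.2) = 51
V(Z) = E[Z²] − (E[Z])² = 51 − (6.4)² = 10.04
σ(Z) = √10.04 ≈ 3.169

3.169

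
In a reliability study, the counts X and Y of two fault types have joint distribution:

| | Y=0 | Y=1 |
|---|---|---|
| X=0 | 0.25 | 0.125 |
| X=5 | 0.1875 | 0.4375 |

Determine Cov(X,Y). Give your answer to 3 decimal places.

E[X] = 3.125,  E[Y] = 0.5625
E[XY] = 2.1875
Cov(X,Y) = E[XY] − E[X]E[Y] = 2.1875 − (3.125)(0.5625) = 0.4296875

0.430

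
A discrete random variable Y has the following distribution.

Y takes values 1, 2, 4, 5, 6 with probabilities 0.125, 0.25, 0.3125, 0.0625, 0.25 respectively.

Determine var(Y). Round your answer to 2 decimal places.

E[Y] = (1)(0.125) + (2)(0.25) + (4)(0.3125) + (5)(0.0625) + (6)(0.25) = 3.6875
E[Y²] = (1)²(0.125) + (2)²(0.25) + (4)²(0.3125) + (5)²(0.0625) + (6)²(0.25) = 16.6875
var(Y) = E[Y²] − (E[Y])² = 16.6875 − (3.6875)² = 3.08984375

3.09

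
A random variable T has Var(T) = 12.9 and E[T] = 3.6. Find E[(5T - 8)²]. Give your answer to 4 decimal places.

E[5T - 8] = 5·3.6 − 8 = 10
Var(5T - 8) = (5)²·12.9 = 322.5
E[(5T - 8)²] = Var((5T - 8)) + (E[(5T - 8)])² = 322.5 + (10)² = 422.5

422.5000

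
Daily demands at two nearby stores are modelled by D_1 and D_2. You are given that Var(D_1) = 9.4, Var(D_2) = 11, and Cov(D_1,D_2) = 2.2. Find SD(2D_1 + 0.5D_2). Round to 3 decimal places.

Var(2D_1 + 0.5D_2) = (2)²·Var(D_1) + (0.5)²·Var(D_2) + 2·(2)·(0.5)·Cov(D_1,D_2)
= 4·9.4 + 0.25·11 + 2·2.2 = 44.75
SD(2D_1 + 0.5D_2) = √44.75 ≈ 6.690

6.690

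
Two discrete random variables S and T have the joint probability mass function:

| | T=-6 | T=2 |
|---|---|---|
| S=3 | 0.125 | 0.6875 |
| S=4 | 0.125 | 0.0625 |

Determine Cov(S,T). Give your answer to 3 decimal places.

E[S] = 3.1875,  E[T] = 0
E[ST] = -0.625
Cov(S,T) = E[ST] − E[S]E[T] = -0.625 − (3.1875)(0) = -0.625

-0.625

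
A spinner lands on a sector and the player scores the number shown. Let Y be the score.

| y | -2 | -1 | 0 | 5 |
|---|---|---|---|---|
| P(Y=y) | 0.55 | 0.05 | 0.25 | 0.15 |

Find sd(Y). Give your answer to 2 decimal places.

2.42

E[Y] = (-2)(0.55) + (-1)(0.05) + (0)(0.25) + (5)(0.15) = -0.4
E[Y²] = (-2)²(0.55) + (-1)²(0.05) + (0)²(0.25) + (5)²(0.15) = 6
var(Y) = E[Y²] − (E[Y])² = 6 − (-0.4)² = 5.84
sd(Y) = √5.84 ≈ 2.42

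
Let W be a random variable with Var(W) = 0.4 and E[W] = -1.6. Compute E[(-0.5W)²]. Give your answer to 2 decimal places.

0.74

E[-0.5W] = -0.5·-1.6 = 0.8
Var(-0.5W) = (-0.5)²·0.4 = 0.1
E[(-0.5W)²] = Var((-0.5W)) + (E[(-0.5W)])² = 0.1 + (0.8)² = 0.74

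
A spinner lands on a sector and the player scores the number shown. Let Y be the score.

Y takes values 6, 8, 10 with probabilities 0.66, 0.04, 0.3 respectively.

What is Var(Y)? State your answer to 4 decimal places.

3.3216

E[Y] = (6)(0.66) + (8)(0.04) + (10)(0.3) = 7.28
E[Y²] = (6)²(0.66) + (8)²(0.04) + (10)²(0.3) = 56.32
Var(Y) = E[Y²] − (E[Y])² = 56.32 − (7.28)² = 3.3216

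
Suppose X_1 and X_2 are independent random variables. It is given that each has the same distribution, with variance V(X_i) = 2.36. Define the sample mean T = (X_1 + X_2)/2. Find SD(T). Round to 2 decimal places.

1.09

By independence, V(T) = (0.5)²V(X_1) + (0.5)²V(X_2)
= (0.5)²·2.36 + (0.5)²·2.36 = 1.18
SD(T) = √1.18 ≈ 1.09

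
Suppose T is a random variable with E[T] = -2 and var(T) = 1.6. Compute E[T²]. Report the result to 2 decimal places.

5.60

E[T²] = var(T) + (E[T])² = 1.6 + (-2)² = 5.6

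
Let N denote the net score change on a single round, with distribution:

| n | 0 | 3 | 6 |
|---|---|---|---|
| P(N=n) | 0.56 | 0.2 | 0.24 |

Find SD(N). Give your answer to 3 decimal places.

E[N] = (0)(0.56) + (3)(0.2) + (6)(0.24) = 2.04
E[N²] = (0)²(0.56) + (3)²(0.2) + (6)²(0.24) = 10.44
Var(N) = E[N²] − (E[N])² = 10.44 − (2.04)² = 6.2784
SD(N) = √6.2784 ≈ 2.506

2.506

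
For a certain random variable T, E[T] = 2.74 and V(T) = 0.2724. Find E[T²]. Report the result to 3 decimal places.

7.780

E[T²] = V(T) + (E[T])² = 0.2724 + (2.74)² = 7.78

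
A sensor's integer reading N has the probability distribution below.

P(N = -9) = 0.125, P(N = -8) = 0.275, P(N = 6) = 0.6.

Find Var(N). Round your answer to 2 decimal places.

49.25

E[N] = (-9)(0.125) + (-8)(0.275) + (6)(0.6) = 0.275
E[N²] = (-9)²(0.125) + (-8)²(0.275) + (6)²(0.6) = 49.325
Var(N) = E[N²] − (E[N])² = 49.325 − (0.275)² = 49.249375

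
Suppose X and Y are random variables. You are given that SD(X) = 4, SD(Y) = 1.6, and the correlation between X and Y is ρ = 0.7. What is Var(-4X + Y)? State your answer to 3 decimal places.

222.720

Var(X) = (4)² = 16;  Var(Y) = (1.6)² = 2.56
Cov(X,Y) = ρ·SD(X)·SD(Y) = 0.7·4·1.6 = 4.48
Var(-4X + Y) = (-4)²·Var(X) + (1)²·Var(Y) + 2·(-4)·(1)·Cov(X,Y)
= 16·16 + 1·2.56 + -8·4.48 = 222.72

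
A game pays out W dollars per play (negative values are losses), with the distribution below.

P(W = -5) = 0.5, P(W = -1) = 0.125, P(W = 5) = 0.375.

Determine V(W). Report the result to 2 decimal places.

E[W] = (-5)(0.5) + (-1)(0.125) + (5)(0.375) = -0.75
E[W²] = (-5)²(0.5) + (-1)²(0.125) + (5)²(0.375) = 22
V(W) = E[W²] − (E[W])² = 22 − (-0.75)² = 21.4375

21.44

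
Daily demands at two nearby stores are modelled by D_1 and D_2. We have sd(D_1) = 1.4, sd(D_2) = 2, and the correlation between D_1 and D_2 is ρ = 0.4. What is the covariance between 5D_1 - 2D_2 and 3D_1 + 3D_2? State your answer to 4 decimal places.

var(D_1) = (1.4)² = 1.96;  var(D_2) = (2)² = 4
Cov(D_1,D_2) = ρ·sd(D_1)·sd(D_2) = 0.4·1.4·2 = 1.12
Cov(5D_1 - 2D_2, 3D_1 + 3D_2) = (5)(3)var(D_1) + (-2)(3)var(D_2) + [(5)(3) + (-2)(3)]Cov(D_1,D_2)
= 15·1.96 + -6·4 + 9·1.12 = 15.48

15.4800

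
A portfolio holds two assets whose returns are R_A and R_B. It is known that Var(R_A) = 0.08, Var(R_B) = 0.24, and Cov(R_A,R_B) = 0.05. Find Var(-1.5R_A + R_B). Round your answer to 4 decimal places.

Var(-1.5R_A + R_B) = (-1.5)²·Var(R_A) + (1)²·Var(R_B) + 2·(-1.5)·(1)·Cov(R_A,R_B)
= 2.25·0.08 + 1·0.24 + -3·0.05 = 0.27

0.2700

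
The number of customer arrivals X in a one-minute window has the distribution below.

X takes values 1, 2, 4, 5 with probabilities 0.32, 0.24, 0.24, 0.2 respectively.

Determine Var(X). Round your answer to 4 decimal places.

E[X] = (1)(0.32) + (2)(0.24) + (4)(0.24) + (5)(0.2) = 2.76
E[X²] = (1)²(0.32) + (2)²(0.24) + (4)²(0.24) + (5)²(0.2) = 10.12
Var(X) = E[X²] − (E[X])² = 10.12 − (2.76)² = 2.5024

2.5024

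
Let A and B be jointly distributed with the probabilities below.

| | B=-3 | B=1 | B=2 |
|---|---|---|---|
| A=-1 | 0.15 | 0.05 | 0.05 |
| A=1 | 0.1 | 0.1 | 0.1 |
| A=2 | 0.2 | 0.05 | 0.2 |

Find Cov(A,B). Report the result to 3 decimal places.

E[A] = 0.95,  E[B] = -0.45
E[AB] = 0
Cov(A,B) = E[AB] − E[A]E[B] = 0 − (0.95)(-0.45) = 0.4275

0.428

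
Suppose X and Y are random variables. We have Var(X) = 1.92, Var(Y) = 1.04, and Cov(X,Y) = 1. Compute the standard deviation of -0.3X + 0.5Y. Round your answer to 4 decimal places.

Var(-0.3X + 0.5Y) = (-0.3)²·Var(X) + (0.5)²·Var(Y) + 2·(-0.3)·(0.5)·Cov(X,Y)
= 0.09·1.92 + 0.25·1.04 + -0.3·1 = 0.1328
SD(-0.3X + 0.5Y) = √0.1328 ≈ 0.3644

0.3644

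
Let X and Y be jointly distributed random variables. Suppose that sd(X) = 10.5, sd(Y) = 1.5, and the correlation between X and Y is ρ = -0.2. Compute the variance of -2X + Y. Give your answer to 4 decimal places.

455.8500

var(X) = (10.5)² = 110.25;  var(Y) = (1.5)² = 2.25
cov(X,Y) = ρ·sd(X)·sd(Y) = -0.2·10.5·1.5 = -3.15
var(-2X + Y) = (-2)²·var(X) + (1)²·var(Y) + 2·(-2)·(1)·cov(X,Y)
= 4·110.25 + 1·2.25 + -4·-3.15 = 455.85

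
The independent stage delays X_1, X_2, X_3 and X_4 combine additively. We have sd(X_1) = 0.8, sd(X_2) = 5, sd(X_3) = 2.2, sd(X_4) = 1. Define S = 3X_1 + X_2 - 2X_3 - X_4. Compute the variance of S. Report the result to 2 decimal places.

Var(X_1) = 0.64, Var(X_2) = 25, Var(X_3) = 4.84, Var(X_4) = 1
By independence, Var(S) = (3)²Var(X_1) + (1)²Var(X_2) + (-2)²Var(X_3) + (-1)²Var(X_4)
= (3)²·0.64 + (1)²·25 + (-2)²·4.84 + (-1)²·1 = 51.12

51.12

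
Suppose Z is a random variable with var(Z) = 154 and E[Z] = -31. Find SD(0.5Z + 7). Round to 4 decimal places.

6.2048

var(0.5Z + 7) = (0.5)²·154 = 38.5
SD(0.5Z + 7) = √38.5 ≈ 6.2048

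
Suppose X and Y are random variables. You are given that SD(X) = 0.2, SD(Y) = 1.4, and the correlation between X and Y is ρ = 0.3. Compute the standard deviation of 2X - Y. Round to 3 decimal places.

1.336

Var(X) = (0.2)² = 0.04;  Var(Y) = (1.4)² = 1.96
Cov(X,Y) = ρ·SD(X)·SD(Y) = 0.3·0.2·1.4 = 0.084
Var(2X - Y) = (2)²·Var(X) + (-1)²·Var(Y) + 2·(2)·(-1)·Cov(X,Y)
= 4·0.04 + 1·1.96 + -4·0.084 = 1.784
SD(2X - Y) = √1.784 ≈ 1.336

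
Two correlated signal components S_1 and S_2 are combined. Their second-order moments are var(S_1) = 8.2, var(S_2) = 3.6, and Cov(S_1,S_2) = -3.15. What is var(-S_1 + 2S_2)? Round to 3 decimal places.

35.200

var(-S_1 + 2S_2) = (-1)²·var(S_1) + (2)²·var(S_2) + 2·(-1)·(2)·Cov(S_1,S_2)
= 1·8.2 + 4·3.6 + -4·-3.15 = 35.2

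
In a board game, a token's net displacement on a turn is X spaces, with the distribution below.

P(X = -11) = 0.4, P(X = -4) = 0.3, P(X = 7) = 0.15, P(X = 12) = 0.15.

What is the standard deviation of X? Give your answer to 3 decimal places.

8.636

E[X] = (-11)(0.4) + (-4)(0.3) + (7)(0.15) + (12)(0.15) = -2.75
E[X²] = (-11)²(0.4) + (-4)²(0.3) + (7)²(0.15) + (12)²(0.15) = 82.15
V(X) = E[X²] − (E[X])² = 82.15 − (-2.75)² = 74.5875
SD(X) = √74.5875 ≈ 8.636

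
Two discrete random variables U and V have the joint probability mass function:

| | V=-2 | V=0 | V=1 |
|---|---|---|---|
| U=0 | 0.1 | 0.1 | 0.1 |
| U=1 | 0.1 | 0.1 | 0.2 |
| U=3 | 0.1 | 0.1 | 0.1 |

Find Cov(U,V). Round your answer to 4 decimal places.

-0.0400

E[U] = 1.3,  E[V] = -0.2
E[UV] = -0.3
Cov(U,V) = E[UV] − E[U]E[V] = -0.3 − (1.3)(-0.2) = -0.04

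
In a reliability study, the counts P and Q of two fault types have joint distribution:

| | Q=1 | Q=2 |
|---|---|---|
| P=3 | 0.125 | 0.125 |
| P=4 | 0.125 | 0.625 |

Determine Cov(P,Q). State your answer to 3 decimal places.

0.063

E[P] = 3.75,  E[Q] = 1.75
E[PQ] = 6.625
Cov(P,Q) = E[PQ] − E[P]E[Q] = 6.625 − (3.75)(1.75) = 0.0625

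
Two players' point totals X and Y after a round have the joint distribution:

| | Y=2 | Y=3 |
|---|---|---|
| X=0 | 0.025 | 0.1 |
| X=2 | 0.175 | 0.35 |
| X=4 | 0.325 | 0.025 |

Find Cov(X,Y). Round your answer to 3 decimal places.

E[X] = 2.45,  E[Y] = 2.475
E[XY] = 5.7
Cov(X,Y) = E[XY] − E[X]E[Y] = 5.7 − (2.45)(2.475) = -0.36375

-0.364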